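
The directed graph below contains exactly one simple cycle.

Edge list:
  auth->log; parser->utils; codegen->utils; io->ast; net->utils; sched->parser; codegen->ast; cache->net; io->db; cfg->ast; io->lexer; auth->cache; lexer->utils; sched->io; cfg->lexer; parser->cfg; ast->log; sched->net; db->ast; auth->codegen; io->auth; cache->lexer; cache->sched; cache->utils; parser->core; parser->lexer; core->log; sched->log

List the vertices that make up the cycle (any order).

io, auth, cache, sched

DFS with gray/black marking from sched:
sched gray
  parser gray
    cfg gray
      lexer gray
        utils gray
        utils black
      lexer black
      ast gray
        log gray
        log black
      ast black
    cfg black
    core gray
      core→log: log black — skip
    core black
    parser→utils: utils black — skip
    parser→lexer: lexer black — skip
  parser black
  sched→log: log black — skip
  io gray
    db gray
      db→ast: ast black — skip
    db black
    io→lexer: lexer black — skip
    io→ast: ast black — skip
    auth gray
      auth→log: log black — skip
      codegen gray
        codegen→utils: utils black — skip
        codegen→ast: ast black — skip
      codegen black
      cache gray
        net gray
          net→utils: utils black — skip
        net black
        cache→lexer: lexer black — skip
        cache→utils: utils black — skip
        cache→sched: sched is gray → back edge
Back edge closes the cycle sched → io → auth → cache → sched; its vertices are {io, auth, cache, sched}.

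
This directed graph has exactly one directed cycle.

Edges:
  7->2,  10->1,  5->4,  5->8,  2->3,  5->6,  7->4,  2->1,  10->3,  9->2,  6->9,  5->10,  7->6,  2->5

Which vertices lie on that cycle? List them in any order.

2, 5, 6, 9

DFS with gray/black marking from 2:
2 gray
  3 gray
  3 black
  1 gray
  1 black
  5 gray
    4 gray
    4 black
    8 gray
    8 black
    6 gray
      9 gray
        9→2: 2 is gray → back edge
Back edge closes the cycle 2 → 5 → 6 → 9 → 2; its vertices are {2, 5, 6, 9}.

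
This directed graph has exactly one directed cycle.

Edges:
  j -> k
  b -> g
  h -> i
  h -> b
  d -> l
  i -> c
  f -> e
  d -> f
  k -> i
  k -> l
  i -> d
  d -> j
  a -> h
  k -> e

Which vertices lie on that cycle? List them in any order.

d, i, j, k

DFS with gray/black marking from i:
i gray
  c gray
  c black
  d gray
    l gray
    l black
    f gray
      e gray
      e black
    f black
    j gray
      k gray
        k→l: l black — skip
        k→i: i is gray → back edge
Back edge closes the cycle i → d → j → k → i; its vertices are {d, i, j, k}.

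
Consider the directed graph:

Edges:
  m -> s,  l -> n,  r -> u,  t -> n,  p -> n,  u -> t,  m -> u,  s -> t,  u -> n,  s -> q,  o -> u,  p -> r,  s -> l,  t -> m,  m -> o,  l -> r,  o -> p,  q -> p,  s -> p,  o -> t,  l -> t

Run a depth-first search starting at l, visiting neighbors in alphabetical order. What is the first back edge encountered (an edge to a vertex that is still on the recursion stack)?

DFS from l (visiting neighbors in alphabetical order); mark gray on enter, black on exit:
l gray
  n gray
  n black
  r gray
    u gray
      u→n: n black — skip
      t gray
        m gray
          o gray
            p gray
              p→n: n black — skip
              p→r: r is gray → back edge
First back edge: p → r.

p->r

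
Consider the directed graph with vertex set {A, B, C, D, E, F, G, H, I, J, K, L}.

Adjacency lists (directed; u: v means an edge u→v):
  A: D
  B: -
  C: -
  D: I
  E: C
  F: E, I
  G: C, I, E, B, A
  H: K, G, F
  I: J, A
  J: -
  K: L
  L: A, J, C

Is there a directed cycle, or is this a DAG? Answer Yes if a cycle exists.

Yes

DFS with white/gray/black marking, starting from C:
C gray
C black
A gray
  D gray
    I gray
      J gray
      J black
      I→A: A is gray → back edge
Back edge found, so a cycle exists: A → D → I → A.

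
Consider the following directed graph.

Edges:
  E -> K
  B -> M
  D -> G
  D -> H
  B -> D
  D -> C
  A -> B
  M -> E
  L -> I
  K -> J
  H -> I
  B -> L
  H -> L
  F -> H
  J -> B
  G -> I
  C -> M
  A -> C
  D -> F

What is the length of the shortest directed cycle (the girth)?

For each vertex v, BFS finds the shortest path from v back to v.
The shortest such closed walk is B → M → E → K → J → B, length 5.

5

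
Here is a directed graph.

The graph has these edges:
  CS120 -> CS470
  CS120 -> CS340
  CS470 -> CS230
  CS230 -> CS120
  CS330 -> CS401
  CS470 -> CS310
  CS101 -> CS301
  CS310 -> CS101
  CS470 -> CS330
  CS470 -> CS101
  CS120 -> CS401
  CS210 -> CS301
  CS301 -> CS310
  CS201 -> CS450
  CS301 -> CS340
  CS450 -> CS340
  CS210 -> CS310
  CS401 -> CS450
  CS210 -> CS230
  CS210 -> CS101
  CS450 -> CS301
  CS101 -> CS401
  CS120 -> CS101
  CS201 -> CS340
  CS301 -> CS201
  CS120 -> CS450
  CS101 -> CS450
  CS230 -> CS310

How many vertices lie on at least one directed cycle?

A vertex is on a directed cycle iff it belongs to a strongly connected component of size ≥ 2 (or has a self-loop).
The vertices on cycles are {CS101, CS120, CS201, CS230, CS301, CS310, CS401, CS450, CS470} — 9 in total.

9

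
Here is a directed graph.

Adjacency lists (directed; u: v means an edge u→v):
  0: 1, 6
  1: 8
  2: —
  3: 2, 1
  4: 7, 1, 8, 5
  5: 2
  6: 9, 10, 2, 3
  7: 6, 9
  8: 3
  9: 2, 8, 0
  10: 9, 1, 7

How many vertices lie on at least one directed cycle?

8

A vertex is on a directed cycle iff it belongs to a strongly connected component of size ≥ 2 (or has a self-loop).
The vertices on cycles are {0, 1, 3, 6, 7, 8, 9, 10} — 8 in total.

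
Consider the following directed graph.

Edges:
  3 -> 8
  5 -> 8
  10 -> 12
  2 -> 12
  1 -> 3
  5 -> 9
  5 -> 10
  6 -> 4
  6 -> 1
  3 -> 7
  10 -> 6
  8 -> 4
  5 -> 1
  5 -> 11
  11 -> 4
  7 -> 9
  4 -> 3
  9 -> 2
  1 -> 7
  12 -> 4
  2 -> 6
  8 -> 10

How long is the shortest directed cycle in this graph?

For each vertex v, BFS finds the shortest path from v back to v.
The shortest such closed walk is 8 → 4 → 3 → 8, length 3.

3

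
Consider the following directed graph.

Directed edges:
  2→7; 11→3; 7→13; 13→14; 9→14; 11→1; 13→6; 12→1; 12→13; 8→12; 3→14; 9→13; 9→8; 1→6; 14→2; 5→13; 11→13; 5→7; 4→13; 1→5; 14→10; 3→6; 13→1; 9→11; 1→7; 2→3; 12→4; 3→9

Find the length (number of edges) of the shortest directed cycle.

3

For each vertex v, BFS finds the shortest path from v back to v.
The shortest such closed walk is 3 → 9 → 11 → 3, length 3.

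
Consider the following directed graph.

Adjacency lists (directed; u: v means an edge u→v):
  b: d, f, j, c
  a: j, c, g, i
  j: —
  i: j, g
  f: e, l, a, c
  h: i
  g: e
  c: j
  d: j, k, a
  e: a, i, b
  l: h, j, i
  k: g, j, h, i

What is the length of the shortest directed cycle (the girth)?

For each vertex v, BFS finds the shortest path from v back to v.
The shortest such closed walk is e → b → f → e, length 3.

3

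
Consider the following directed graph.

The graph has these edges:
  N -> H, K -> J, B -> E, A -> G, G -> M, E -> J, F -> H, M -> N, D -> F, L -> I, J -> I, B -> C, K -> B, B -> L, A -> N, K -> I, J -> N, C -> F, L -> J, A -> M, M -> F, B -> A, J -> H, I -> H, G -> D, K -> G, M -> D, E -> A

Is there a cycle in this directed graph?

No

DFS with white/gray/black marking, starting from E:
E gray
  J gray
    I gray
      H gray
      H black
    I black
    N gray
      N→H: H black — skip
    N black
    J→H: H black — skip
  J black
  A gray
    G gray
      D gray
        F gray
          F→H: H black — skip
        F black
      D black
      M gray
        M→D: D black — skip
        M→N: N black — skip
        M→F: F black — skip
      M black
    G black
    A→M: M black — skip
    A→N: N black — skip
  A black
E black
B gray
  B→E: E black — skip
  B→A: A black — skip
  C gray
    C→F: F black — skip
  C black
  L gray
    L→J: J black — skip
    L→I: I black — skip
  L black
B black
K gray
  K→G: G black — skip
  K→I: I black — skip
  K→J: J black — skip
  K→B: B black — skip
K black
Every edge goes to a white or black vertex — no back edge, so the graph is acyclic.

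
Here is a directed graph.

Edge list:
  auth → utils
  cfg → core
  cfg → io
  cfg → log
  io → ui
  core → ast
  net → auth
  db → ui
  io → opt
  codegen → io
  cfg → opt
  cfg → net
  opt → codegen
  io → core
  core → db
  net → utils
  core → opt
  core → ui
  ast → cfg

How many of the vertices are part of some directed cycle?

A vertex is on a directed cycle iff it belongs to a strongly connected component of size ≥ 2 (or has a self-loop).
The vertices on cycles are {io, ast, cfg, opt, core, codegen} — 6 in total.

6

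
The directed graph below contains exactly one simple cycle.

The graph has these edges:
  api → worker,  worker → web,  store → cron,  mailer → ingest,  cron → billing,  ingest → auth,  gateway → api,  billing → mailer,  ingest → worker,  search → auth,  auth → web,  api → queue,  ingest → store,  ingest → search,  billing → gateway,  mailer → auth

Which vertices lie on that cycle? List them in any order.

DFS with gray/black marking from cron:
cron gray
  billing gray
    mailer gray
      ingest gray
        search gray
          auth gray
            web gray
            web black
          auth black
        search black
        store gray
          store→cron: cron is gray → back edge
Back edge closes the cycle cron → billing → mailer → ingest → store → cron; its vertices are {cron, store, ingest, mailer, billing}.

cron, store, ingest, mailer, billing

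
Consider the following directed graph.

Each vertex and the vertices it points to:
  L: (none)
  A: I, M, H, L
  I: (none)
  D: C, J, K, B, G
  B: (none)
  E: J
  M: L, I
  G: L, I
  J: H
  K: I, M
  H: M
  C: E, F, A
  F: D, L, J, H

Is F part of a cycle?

Yes

F is on a cycle iff F can reach itself via ≥1 edge.
F → D → C → F — yes.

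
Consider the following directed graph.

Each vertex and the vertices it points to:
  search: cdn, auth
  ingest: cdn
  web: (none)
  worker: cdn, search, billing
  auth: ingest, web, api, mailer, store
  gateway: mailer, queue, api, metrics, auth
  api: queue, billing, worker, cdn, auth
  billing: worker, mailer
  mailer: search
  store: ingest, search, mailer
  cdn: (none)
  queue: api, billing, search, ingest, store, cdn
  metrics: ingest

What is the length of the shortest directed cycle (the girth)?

2

For each vertex v, BFS finds the shortest path from v back to v.
The shortest such closed walk is api → queue → api, length 2.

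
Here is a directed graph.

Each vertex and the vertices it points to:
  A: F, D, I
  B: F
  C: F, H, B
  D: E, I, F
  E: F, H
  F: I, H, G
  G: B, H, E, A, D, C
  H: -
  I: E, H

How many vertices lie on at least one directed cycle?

A vertex is on a directed cycle iff it belongs to a strongly connected component of size ≥ 2 (or has a self-loop).
The vertices on cycles are {A, B, C, D, E, F, G, I} — 8 in total.

8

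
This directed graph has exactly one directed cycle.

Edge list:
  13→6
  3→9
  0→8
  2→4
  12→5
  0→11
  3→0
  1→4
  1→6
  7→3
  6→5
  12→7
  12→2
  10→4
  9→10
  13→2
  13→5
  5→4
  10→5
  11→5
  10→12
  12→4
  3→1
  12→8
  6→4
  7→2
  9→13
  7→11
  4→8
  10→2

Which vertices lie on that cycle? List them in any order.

3, 7, 9, 10, 12

DFS with gray/black marking from 7:
7 gray
  3 gray
    1 gray
      4 gray
        8 gray
        8 black
      4 black
      6 gray
        6→4: 4 black — skip
        5 gray
          5→4: 4 black — skip
        5 black
      6 black
    1 black
    0 gray
      11 gray
        11→5: 5 black — skip
      11 black
      0→8: 8 black — skip
    0 black
    9 gray
      10 gray
        2 gray
          2→4: 4 black — skip
        2 black
        10→4: 4 black — skip
        12 gray
          12→8: 8 black — skip
          12→4: 4 black — skip
          12→2: 2 black — skip
          12→7: 7 is gray → back edge
Back edge closes the cycle 7 → 3 → 9 → 10 → 12 → 7; its vertices are {3, 7, 9, 10, 12}.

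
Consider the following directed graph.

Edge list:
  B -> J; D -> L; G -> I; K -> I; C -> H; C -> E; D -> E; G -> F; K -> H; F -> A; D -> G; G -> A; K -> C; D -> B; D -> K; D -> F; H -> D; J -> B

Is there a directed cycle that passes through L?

No

L lies on a cycle iff there is a path from L back to itself.
Exploring from L, it never reaches itself; equivalently, its strongly connected component is a singleton.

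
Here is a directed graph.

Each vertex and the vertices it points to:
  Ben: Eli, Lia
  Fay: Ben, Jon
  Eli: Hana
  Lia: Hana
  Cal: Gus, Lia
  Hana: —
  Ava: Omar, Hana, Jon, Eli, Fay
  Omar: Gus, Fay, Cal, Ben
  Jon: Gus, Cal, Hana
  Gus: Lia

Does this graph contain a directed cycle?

No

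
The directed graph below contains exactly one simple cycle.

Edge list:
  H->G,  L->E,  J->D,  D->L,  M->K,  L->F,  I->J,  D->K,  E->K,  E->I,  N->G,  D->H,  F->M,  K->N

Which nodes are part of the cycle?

DFS with gray/black marking from D:
D gray
  L gray
    F gray
      M gray
        K gray
          N gray
            G gray
            G black
          N black
        K black
      M black
    F black
    E gray
      E→K: K black — skip
      I gray
        J gray
          J→D: D is gray → back edge
Back edge closes the cycle D → L → E → I → J → D; its vertices are {D, E, I, J, L}.

D, E, I, J, L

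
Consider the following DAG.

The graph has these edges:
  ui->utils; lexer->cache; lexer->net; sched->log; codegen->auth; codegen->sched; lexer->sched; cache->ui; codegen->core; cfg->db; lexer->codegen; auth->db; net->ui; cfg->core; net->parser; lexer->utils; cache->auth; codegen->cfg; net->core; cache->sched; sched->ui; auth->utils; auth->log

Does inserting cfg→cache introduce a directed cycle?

No

Adding cfg→cache creates a cycle iff cache can already reach cfg.
Explore from cache: no path reaches cfg. The graph stays acyclic.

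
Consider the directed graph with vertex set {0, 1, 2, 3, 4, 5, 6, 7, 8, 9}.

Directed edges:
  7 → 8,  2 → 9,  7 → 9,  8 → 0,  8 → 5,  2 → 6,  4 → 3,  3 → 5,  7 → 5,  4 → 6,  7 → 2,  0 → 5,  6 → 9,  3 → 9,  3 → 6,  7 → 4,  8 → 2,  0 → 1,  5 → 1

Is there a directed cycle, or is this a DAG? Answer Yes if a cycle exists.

No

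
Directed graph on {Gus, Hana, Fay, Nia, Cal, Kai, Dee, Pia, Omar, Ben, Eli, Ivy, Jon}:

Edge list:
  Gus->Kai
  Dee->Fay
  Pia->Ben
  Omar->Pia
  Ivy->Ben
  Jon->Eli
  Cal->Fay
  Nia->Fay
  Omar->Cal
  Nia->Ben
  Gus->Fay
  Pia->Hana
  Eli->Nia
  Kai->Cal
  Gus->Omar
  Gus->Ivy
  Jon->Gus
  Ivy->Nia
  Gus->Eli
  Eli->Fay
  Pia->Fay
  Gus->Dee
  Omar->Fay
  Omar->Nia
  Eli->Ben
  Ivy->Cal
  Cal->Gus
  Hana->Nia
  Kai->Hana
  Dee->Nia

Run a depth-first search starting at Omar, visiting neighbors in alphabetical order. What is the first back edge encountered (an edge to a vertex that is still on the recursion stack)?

DFS from Omar (visiting neighbors in alphabetical order); mark gray on enter, black on exit:
Omar gray
  Cal gray
    Fay gray
    Fay black
    Gus gray
      Dee gray
        Dee→Fay: Fay black — skip
        Nia gray
          Ben gray
          Ben black
          Nia→Fay: Fay black — skip
        Nia black
      Dee black
      Eli gray
        Eli→Ben: Ben black — skip
        Eli→Fay: Fay black — skip
        Eli→Nia: Nia black — skip
      Eli black
      Gus→Fay: Fay black — skip
      Ivy gray
        Ivy→Ben: Ben black — skip
        Ivy→Cal: Cal is gray → back edge
First back edge: Ivy → Cal.

Ivy→Cal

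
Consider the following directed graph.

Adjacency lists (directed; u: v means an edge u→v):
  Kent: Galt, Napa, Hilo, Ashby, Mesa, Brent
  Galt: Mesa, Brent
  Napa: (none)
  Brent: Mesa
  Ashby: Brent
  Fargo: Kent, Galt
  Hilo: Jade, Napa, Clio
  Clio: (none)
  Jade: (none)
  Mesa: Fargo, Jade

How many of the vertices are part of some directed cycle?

6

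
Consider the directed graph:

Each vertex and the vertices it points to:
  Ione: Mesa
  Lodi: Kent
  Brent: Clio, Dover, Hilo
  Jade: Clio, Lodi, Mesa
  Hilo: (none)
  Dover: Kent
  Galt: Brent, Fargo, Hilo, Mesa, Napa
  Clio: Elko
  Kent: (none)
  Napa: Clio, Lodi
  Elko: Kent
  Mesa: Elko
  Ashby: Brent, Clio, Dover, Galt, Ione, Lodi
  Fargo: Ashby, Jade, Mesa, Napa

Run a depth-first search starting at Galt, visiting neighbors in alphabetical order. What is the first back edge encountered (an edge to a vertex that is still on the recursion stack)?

Ashby->Galt

DFS from Galt (visiting neighbors in alphabetical order); mark gray on enter, black on exit:
Galt gray
  Brent gray
    Clio gray
      Elko gray
        Kent gray
        Kent black
      Elko black
    Clio black
    Dover gray
      Dover→Kent: Kent black — skip
    Dover black
    Hilo gray
    Hilo black
  Brent black
  Fargo gray
    Ashby gray
      Ashby→Brent: Brent black — skip
      Ashby→Clio: Clio black — skip
      Ashby→Dover: Dover black — skip
      Ashby→Galt: Galt is gray → back edge
First back edge: Ashby → Galt.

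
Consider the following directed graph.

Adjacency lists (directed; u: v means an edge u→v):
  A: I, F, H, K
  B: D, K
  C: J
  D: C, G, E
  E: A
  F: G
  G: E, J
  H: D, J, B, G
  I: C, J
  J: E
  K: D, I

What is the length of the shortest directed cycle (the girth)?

4

For each vertex v, BFS finds the shortest path from v back to v.
The shortest such closed walk is A → I → J → E → A, length 4.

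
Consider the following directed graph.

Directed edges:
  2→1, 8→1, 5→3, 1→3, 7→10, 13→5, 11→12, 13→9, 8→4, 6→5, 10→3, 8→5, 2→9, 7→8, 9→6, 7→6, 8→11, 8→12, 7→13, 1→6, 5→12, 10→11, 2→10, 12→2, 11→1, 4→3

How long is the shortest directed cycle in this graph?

For each vertex v, BFS finds the shortest path from v back to v.
The shortest such closed walk is 10 → 11 → 12 → 2 → 10, length 4.

4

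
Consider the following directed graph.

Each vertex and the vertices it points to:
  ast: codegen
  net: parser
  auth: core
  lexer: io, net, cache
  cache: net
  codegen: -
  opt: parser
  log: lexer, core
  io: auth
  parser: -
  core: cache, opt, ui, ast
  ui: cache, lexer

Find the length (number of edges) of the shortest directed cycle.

For each vertex v, BFS finds the shortest path from v back to v.
The shortest such closed walk is core → ui → lexer → io → auth → core, length 5.

5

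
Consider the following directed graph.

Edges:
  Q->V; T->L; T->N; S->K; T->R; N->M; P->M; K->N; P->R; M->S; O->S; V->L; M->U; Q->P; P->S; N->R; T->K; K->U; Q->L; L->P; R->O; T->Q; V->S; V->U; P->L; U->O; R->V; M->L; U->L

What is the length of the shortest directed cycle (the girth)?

2

For each vertex v, BFS finds the shortest path from v back to v.
The shortest such closed walk is P → L → P, length 2.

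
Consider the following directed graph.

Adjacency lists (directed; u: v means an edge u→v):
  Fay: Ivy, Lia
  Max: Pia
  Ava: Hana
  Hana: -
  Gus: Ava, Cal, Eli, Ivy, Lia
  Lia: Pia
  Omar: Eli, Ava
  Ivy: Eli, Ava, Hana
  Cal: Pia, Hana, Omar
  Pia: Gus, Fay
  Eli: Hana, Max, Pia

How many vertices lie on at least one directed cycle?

A vertex is on a directed cycle iff it belongs to a strongly connected component of size ≥ 2 (or has a self-loop).
The vertices on cycles are {Cal, Eli, Fay, Gus, Ivy, Lia, Max, Pia, Omar} — 9 in total.

9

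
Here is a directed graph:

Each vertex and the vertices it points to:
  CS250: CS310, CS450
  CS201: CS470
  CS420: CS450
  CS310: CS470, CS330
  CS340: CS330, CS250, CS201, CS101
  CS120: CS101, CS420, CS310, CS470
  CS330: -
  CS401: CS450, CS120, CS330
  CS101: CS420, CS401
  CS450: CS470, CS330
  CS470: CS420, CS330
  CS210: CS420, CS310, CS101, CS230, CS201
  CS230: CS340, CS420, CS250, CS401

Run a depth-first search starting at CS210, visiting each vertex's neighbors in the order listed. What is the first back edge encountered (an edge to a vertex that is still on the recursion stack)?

CS470->CS420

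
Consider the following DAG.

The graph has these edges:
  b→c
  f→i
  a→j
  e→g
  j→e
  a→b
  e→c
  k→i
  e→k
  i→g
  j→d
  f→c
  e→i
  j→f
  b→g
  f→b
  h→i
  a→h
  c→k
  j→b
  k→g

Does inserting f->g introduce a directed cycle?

Adding f→g creates a cycle iff g can already reach f.
Explore from g: no path reaches f. The graph stays acyclic.

No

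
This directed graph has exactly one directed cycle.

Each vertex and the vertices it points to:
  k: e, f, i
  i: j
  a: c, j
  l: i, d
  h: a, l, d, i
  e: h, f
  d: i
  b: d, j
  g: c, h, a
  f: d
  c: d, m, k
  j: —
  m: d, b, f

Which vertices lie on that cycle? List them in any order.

DFS with gray/black marking from c:
c gray
  d gray
    i gray
      j gray
      j black
    i black
  d black
  m gray
    m→d: d black — skip
    b gray
      b→d: d black — skip
      b→j: j black — skip
    b black
    f gray
      f→d: d black — skip
    f black
  m black
  k gray
    e gray
      h gray
        a gray
          a→c: c is gray → back edge
Back edge closes the cycle c → k → e → h → a → c; its vertices are {a, c, e, h, k}.

a, c, e, h, k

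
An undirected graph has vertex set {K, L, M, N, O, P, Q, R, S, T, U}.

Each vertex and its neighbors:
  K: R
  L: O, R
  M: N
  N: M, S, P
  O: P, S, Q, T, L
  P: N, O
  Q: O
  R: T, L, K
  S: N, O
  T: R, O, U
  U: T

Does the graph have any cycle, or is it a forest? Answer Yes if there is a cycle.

Yes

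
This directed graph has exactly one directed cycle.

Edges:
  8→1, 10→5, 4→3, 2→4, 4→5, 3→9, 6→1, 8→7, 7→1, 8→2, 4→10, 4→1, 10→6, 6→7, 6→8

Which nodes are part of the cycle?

2, 4, 6, 8, 10

DFS with gray/black marking from 8:
8 gray
  7 gray
    1 gray
    1 black
  7 black
  8→1: 1 black — skip
  2 gray
    4 gray
      4→1: 1 black — skip
      5 gray
      5 black
      3 gray
        9 gray
        9 black
      3 black
      10 gray
        10→5: 5 black — skip
        6 gray
          6→8: 8 is gray → back edge
Back edge closes the cycle 8 → 2 → 4 → 10 → 6 → 8; its vertices are {2, 4, 6, 8, 10}.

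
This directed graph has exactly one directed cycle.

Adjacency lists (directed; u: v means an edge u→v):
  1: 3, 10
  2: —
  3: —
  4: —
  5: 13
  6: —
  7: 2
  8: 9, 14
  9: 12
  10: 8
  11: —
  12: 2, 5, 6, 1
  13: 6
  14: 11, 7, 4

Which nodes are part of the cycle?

1, 8, 9, 10, 12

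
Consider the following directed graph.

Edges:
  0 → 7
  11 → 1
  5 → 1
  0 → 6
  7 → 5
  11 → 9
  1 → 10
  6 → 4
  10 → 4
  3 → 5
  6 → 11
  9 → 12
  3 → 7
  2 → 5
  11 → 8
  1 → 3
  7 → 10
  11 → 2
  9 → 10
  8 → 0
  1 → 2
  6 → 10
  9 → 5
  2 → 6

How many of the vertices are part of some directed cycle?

10

A vertex is on a directed cycle iff it belongs to a strongly connected component of size ≥ 2 (or has a self-loop).
The vertices on cycles are {0, 1, 2, 3, 5, 6, 7, 8, 9, 11} — 10 in total.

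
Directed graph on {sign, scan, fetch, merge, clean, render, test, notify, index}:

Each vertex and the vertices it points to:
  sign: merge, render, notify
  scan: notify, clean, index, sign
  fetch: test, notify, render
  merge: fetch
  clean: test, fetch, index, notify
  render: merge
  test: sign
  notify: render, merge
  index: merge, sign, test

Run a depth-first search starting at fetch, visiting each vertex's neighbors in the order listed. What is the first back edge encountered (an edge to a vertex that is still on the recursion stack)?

merge→fetch

DFS from fetch (visiting each vertex's neighbors in the order listed); mark gray on enter, black on exit:
fetch gray
  test gray
    sign gray
      merge gray
        merge→fetch: fetch is gray → back edge
First back edge: merge → fetch.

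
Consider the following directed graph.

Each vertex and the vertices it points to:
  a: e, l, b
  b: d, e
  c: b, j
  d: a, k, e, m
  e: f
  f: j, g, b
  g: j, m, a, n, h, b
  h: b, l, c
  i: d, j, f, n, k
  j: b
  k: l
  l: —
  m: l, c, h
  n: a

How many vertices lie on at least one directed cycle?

11

A vertex is on a directed cycle iff it belongs to a strongly connected component of size ≥ 2 (or has a self-loop).
The vertices on cycles are {a, b, c, d, e, f, g, h, j, m, n} — 11 in total.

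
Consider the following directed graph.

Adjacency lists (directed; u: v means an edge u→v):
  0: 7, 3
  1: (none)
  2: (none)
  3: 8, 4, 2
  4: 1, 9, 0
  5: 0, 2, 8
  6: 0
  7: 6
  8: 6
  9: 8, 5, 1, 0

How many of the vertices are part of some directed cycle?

A vertex is on a directed cycle iff it belongs to a strongly connected component of size ≥ 2 (or has a self-loop).
The vertices on cycles are {0, 3, 4, 5, 6, 7, 8, 9} — 8 in total.

8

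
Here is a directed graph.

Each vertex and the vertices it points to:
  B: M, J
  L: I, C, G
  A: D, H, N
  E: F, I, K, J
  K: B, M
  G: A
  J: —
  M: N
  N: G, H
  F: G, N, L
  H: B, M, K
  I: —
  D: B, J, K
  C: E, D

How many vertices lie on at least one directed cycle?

A vertex is on a directed cycle iff it belongs to a strongly connected component of size ≥ 2 (or has a self-loop).
The vertices on cycles are {A, B, C, D, E, F, G, H, K, L, M, N} — 12 in total.

12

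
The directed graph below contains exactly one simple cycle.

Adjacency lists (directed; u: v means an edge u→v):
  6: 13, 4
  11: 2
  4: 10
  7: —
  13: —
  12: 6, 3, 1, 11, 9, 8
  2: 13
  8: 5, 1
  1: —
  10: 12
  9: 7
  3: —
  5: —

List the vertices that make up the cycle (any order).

4, 6, 10, 12

DFS with gray/black marking from 12:
12 gray
  6 gray
    13 gray
    13 black
    4 gray
      10 gray
        10→12: 12 is gray → back edge
Back edge closes the cycle 12 → 6 → 4 → 10 → 12; its vertices are {4, 6, 10, 12}.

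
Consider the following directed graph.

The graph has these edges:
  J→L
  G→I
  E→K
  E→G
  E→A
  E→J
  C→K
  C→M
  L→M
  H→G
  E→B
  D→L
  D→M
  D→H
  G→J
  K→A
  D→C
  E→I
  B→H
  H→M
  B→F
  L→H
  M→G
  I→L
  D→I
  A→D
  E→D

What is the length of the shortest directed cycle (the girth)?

For each vertex v, BFS finds the shortest path from v back to v.
The shortest such closed walk is A → D → C → K → A, length 4.

4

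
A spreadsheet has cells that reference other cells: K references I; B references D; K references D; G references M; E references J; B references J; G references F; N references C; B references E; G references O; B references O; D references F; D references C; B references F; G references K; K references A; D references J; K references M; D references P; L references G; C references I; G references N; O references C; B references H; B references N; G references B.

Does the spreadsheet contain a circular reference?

No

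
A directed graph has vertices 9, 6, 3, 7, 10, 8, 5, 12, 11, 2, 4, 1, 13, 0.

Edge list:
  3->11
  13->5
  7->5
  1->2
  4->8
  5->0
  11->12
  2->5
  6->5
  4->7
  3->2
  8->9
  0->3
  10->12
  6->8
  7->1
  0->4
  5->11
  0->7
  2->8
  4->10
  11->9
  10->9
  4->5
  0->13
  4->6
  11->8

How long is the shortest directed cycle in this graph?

For each vertex v, BFS finds the shortest path from v back to v.
The shortest such closed walk is 0 → 7 → 5 → 0, length 3.

3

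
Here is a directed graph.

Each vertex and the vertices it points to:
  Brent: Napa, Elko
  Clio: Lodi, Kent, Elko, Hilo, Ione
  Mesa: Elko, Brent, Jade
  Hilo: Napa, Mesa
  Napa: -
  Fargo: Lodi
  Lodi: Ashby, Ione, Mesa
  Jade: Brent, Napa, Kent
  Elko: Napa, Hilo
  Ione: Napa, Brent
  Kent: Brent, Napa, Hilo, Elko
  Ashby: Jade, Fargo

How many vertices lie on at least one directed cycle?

9

A vertex is on a directed cycle iff it belongs to a strongly connected component of size ≥ 2 (or has a self-loop).
The vertices on cycles are {Elko, Hilo, Jade, Kent, Lodi, Mesa, Ashby, Brent, Fargo} — 9 in total.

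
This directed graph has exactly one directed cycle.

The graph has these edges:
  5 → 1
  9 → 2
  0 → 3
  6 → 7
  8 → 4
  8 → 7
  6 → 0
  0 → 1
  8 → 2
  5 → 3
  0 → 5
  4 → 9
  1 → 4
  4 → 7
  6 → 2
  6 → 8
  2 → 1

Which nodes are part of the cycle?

1, 2, 4, 9

DFS with gray/black marking from 4:
4 gray
  9 gray
    2 gray
      1 gray
        1→4: 4 is gray → back edge
Back edge closes the cycle 4 → 9 → 2 → 1 → 4; its vertices are {1, 2, 4, 9}.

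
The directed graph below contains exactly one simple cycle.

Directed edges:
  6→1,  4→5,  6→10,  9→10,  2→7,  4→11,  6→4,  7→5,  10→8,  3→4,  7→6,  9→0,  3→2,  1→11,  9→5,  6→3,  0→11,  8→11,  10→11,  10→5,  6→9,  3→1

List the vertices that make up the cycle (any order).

2, 3, 6, 7

DFS with gray/black marking from 6:
6 gray
  10 gray
    11 gray
    11 black
    5 gray
    5 black
    8 gray
      8→11: 11 black — skip
    8 black
  10 black
  1 gray
    1→11: 11 black — skip
  1 black
  3 gray
    3→1: 1 black — skip
    4 gray
      4→5: 5 black — skip
      4→11: 11 black — skip
    4 black
    2 gray
      7 gray
        7→6: 6 is gray → back edge
Back edge closes the cycle 6 → 3 → 2 → 7 → 6; its vertices are {2, 3, 6, 7}.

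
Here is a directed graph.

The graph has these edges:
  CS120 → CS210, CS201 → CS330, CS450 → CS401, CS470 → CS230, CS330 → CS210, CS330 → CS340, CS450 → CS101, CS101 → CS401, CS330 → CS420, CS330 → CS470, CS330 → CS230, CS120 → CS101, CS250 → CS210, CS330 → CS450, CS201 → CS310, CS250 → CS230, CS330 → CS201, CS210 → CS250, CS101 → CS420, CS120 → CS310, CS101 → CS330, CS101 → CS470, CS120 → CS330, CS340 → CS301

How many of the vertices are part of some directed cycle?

A vertex is on a directed cycle iff it belongs to a strongly connected component of size ≥ 2 (or has a self-loop).
The vertices on cycles are {CS101, CS201, CS210, CS250, CS330, CS450} — 6 in total.

6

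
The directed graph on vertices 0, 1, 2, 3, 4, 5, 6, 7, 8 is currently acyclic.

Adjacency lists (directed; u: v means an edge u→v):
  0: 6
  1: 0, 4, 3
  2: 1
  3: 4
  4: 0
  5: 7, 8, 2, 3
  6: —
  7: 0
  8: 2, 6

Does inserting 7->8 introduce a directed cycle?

No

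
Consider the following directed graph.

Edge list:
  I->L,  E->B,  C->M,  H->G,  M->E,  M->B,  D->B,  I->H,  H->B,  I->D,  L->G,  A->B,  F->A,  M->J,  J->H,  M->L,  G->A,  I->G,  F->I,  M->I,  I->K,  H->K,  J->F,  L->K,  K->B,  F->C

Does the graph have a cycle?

DFS with white/gray/black marking, starting from K:
K gray
  B gray
  B black
K black
A gray
  A→B: B black — skip
A black
C gray
  M gray
    I gray
      I→K: K black — skip
      L gray
        L→K: K black — skip
        G gray
          G→A: A black — skip
        G black
      L black
      D gray
        D→B: B black — skip
      D black
      H gray
        H→K: K black — skip
        H→B: B black — skip
        H→G: G black — skip
      H black
      I→G: G black — skip
    I black
    M→B: B black — skip
    E gray
      E→B: B black — skip
    E black
    J gray
      F gray
        F→A: A black — skip
        F→I: I black — skip
        F→C: C is gray → back edge
Back edge found, so a cycle exists: C → M → J → F → C.

Yes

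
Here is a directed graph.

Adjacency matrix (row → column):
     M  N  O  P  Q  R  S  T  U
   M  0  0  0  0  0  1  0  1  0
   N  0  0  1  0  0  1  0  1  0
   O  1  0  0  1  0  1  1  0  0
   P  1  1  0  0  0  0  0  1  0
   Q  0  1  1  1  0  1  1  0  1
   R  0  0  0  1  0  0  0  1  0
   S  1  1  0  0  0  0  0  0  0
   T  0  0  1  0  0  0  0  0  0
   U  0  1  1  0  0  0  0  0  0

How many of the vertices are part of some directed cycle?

7

A vertex is on a directed cycle iff it belongs to a strongly connected component of size ≥ 2 (or has a self-loop).
The vertices on cycles are {M, N, O, P, R, S, T} — 7 in total.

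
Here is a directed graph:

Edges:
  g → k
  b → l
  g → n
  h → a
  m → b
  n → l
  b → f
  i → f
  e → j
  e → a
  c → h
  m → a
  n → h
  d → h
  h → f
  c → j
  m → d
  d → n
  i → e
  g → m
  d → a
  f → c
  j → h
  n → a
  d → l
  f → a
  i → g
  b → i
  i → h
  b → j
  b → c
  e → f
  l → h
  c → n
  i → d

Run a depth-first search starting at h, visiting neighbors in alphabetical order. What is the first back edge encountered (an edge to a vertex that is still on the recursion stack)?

c->h

DFS from h (visiting neighbors in alphabetical order); mark gray on enter, black on exit:
h gray
  a gray
  a black
  f gray
    f→a: a black — skip
    c gray
      c→h: h is gray → back edge
First back edge: c → h.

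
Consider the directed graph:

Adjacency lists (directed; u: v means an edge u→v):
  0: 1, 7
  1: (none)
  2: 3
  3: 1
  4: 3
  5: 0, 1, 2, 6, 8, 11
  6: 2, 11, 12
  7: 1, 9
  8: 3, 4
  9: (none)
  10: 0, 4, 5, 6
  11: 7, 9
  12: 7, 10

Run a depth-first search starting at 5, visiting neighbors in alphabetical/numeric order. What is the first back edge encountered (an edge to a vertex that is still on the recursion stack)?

10->5

DFS from 5 (visiting neighbors in alphabetical/numeric order); mark gray on enter, black on exit:
5 gray
  0 gray
    1 gray
    1 black
    7 gray
      7→1: 1 black — skip
      9 gray
      9 black
    7 black
  0 black
  5→1: 1 black — skip
  2 gray
    3 gray
      3→1: 1 black — skip
    3 black
  2 black
  6 gray
    6→2: 2 black — skip
    11 gray
      11→7: 7 black — skip
      11→9: 9 black — skip
    11 black
    12 gray
      12→7: 7 black — skip
      10 gray
        10→0: 0 black — skip
        4 gray
          4→3: 3 black — skip
        4 black
        10→5: 5 is gray → back edge
First back edge: 10 → 5.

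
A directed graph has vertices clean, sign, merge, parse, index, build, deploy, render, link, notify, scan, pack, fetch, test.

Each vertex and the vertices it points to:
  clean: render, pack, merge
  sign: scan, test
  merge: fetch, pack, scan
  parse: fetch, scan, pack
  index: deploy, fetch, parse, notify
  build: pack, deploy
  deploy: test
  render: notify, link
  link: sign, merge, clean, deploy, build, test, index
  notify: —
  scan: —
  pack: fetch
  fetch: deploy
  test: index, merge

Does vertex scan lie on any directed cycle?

No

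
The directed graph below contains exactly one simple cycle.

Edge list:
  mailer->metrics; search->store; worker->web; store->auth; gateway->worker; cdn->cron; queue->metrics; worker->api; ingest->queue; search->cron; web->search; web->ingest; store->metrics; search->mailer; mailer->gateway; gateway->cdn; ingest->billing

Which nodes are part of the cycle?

DFS with gray/black marking from web:
web gray
  search gray
    cron gray
    cron black
    store gray
      auth gray
      auth black
      metrics gray
      metrics black
    store black
    mailer gray
      gateway gray
        worker gray
          api gray
          api black
          worker→web: web is gray → back edge
Back edge closes the cycle web → search → mailer → gateway → worker → web; its vertices are {web, mailer, search, worker, gateway}.

web, mailer, search, worker, gateway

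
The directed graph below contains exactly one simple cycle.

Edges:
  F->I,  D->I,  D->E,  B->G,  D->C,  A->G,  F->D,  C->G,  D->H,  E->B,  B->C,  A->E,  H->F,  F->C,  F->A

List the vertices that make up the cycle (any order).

D, F, H

DFS with gray/black marking from H:
H gray
  F gray
    D gray
      I gray
      I black
      D→H: H is gray → back edge
Back edge closes the cycle H → F → D → H; its vertices are {D, F, H}.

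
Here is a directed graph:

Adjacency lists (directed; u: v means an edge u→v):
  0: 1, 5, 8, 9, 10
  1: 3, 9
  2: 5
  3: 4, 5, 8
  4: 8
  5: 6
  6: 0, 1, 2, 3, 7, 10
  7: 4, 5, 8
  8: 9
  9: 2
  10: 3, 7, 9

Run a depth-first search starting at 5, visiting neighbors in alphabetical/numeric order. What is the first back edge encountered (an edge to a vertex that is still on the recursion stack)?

DFS from 5 (visiting neighbors in alphabetical/numeric order); mark gray on enter, black on exit:
5 gray
  6 gray
    0 gray
      1 gray
        3 gray
          4 gray
            8 gray
              9 gray
                2 gray
                  2→5: 5 is gray → back edge
First back edge: 2 → 5.

2→5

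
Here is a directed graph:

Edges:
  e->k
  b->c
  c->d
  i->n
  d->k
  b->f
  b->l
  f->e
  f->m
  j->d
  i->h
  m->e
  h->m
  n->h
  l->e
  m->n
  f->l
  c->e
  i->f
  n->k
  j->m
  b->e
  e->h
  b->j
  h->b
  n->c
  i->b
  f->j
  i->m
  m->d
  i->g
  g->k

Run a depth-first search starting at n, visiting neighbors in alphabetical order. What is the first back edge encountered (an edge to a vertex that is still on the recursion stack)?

b->c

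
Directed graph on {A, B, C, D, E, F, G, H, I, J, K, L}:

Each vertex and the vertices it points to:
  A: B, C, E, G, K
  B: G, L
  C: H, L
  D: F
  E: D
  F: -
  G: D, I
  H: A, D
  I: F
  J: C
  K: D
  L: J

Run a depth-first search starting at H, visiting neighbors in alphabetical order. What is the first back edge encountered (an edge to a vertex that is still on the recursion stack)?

C→H

DFS from H (visiting neighbors in alphabetical order); mark gray on enter, black on exit:
H gray
  A gray
    B gray
      G gray
        D gray
          F gray
          F black
        D black
        I gray
          I→F: F black — skip
        I black
      G black
      L gray
        J gray
          C gray
            C→H: H is gray → back edge
First back edge: C → H.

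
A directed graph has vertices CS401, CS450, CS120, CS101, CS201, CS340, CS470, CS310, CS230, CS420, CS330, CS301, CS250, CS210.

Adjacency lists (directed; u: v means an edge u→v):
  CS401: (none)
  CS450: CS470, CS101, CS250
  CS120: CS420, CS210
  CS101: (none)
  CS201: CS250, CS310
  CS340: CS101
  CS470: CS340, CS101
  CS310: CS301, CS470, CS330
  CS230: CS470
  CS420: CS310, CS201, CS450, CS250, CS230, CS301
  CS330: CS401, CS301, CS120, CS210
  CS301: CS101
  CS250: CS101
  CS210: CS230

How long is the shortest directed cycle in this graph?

4

For each vertex v, BFS finds the shortest path from v back to v.
The shortest such closed walk is CS310 → CS330 → CS120 → CS420 → CS310, length 4.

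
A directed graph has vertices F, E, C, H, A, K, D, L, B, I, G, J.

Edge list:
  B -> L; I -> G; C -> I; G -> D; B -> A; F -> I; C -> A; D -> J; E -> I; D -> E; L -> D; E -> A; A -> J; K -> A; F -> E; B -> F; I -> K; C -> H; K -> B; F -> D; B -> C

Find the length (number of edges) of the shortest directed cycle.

4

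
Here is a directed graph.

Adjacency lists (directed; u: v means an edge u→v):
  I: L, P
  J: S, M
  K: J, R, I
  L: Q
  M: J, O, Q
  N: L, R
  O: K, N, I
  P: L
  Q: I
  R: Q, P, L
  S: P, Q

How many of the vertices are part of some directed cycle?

8

A vertex is on a directed cycle iff it belongs to a strongly connected component of size ≥ 2 (or has a self-loop).
The vertices on cycles are {I, J, K, L, M, O, P, Q} — 8 in total.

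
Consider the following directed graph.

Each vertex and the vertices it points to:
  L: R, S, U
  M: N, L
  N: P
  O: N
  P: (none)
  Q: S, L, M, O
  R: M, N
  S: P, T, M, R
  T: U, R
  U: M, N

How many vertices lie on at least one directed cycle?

A vertex is on a directed cycle iff it belongs to a strongly connected component of size ≥ 2 (or has a self-loop).
The vertices on cycles are {L, M, R, S, T, U} — 6 in total.

6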